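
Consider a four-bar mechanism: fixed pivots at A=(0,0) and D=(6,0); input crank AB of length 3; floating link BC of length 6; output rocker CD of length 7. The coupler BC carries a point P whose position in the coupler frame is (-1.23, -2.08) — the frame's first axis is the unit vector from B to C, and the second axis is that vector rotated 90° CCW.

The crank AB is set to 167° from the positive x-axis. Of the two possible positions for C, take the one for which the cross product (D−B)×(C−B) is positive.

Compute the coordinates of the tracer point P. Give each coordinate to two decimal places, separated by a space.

-2.24 -1.64

A=(0,0), D=(6.00,0)
B = A + 3.00·(cos167°, sin167°) = (-2.9231, 0.6749)
|BD| = 8.9486
circle(B,6.00) ∩ circle(D,7.00): a=3.7479, h=4.6854
  candidates: C₊=(1.1675,5.0643) cross=41.928; C₋=(0.4608,-4.2799) cross=-41.928
  mode + wants cross > 0 → take C=(1.1675,5.0643) (cross=41.928)
ex = (C−B)/|BC| = (0.6818,0.7316); ey = (-0.7316,0.6818)
P = B + -1.23·ex + -2.08·ey = (-2.2400,-1.6431)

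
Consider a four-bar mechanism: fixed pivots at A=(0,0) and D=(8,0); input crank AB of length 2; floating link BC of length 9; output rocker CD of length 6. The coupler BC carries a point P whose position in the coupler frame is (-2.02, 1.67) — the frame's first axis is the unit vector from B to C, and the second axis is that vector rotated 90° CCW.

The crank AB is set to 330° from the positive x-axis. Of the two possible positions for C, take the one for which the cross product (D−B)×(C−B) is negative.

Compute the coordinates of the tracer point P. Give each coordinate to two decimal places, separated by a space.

A=(0,0), D=(8.00,0)
B = A + 2.00·(cos330°, sin330°) = (1.7321, -1.0000)
|BD| = 6.3472
circle(B,9.00) ∩ circle(D,6.00): a=6.7185, h=5.9885
  candidates: C₊=(7.4231,5.9722) cross=38.010; C₋=(9.3101,-5.8552) cross=-38.010
  mode - wants cross < 0 → take C=(9.3101,-5.8552) (cross=-38.010)
ex = (C−B)/|BC| = (0.8420,-0.5395); ey = (0.5395,0.8420)
P = B + -2.02·ex + 1.67·ey = (0.9321,1.4959)

0.93 1.50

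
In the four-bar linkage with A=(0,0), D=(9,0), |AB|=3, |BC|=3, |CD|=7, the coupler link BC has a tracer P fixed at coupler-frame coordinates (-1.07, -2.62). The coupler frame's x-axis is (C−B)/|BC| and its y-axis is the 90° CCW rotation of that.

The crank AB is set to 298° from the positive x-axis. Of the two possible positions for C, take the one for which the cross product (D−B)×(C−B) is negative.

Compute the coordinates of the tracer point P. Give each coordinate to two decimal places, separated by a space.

-1.10 -3.97

A=(0,0), D=(9.00,0)
B = A + 3.00·(cos298°, sin298°) = (1.4084, -2.6488)
|BD| = 8.0404
circle(B,3.00) ∩ circle(D,7.00): a=1.5328, h=2.5789
  candidates: C₊=(2.0061,0.2910) cross=20.735; C₋=(3.7052,-4.5788) cross=-20.735
  mode - wants cross < 0 → take C=(3.7052,-4.5788) (cross=-20.735)
ex = (C−B)/|BC| = (0.7656,-0.6433); ey = (0.6433,0.7656)
P = B + -1.07·ex + -2.62·ey = (-1.0963,-3.9664)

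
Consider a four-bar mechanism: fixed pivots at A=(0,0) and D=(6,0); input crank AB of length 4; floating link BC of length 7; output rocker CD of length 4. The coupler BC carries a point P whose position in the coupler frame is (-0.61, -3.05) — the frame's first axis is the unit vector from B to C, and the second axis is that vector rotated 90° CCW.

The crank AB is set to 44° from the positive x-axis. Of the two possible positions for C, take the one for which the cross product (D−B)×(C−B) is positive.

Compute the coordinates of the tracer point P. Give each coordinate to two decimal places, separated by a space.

A=(0,0), D=(6.00,0)
B = A + 4.00·(cos44°, sin44°) = (2.8774, 2.7786)
|BD| = 4.1799
circle(B,7.00) ∩ circle(D,4.00): a=6.0374, h=3.5426
  candidates: C₊=(9.7426,1.4117) cross=14.808; C₋=(5.0327,-3.8813) cross=-14.808
  mode + wants cross > 0 → take C=(9.7426,1.4117) (cross=14.808)
ex = (C−B)/|BC| = (0.9807,-0.1953); ey = (0.1953,0.9807)
P = B + -0.61·ex + -3.05·ey = (1.6835,-0.0935)

1.68 -0.09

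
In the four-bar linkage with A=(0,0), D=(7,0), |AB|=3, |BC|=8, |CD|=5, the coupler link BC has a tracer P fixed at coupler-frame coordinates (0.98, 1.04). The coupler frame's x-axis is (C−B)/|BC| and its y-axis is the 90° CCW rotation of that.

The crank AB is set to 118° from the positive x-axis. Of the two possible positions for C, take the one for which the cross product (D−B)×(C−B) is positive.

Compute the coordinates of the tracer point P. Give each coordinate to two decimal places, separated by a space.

A=(0,0), D=(7.00,0)
B = A + 3.00·(cos118°, sin118°) = (-1.4084, 2.6488)
|BD| = 8.8158
circle(B,8.00) ∩ circle(D,5.00): a=6.6198, h=4.4920
  candidates: C₊=(6.2552,4.9442) cross=39.600; C₋=(3.5558,-3.6246) cross=-39.600
  mode + wants cross > 0 → take C=(6.2552,4.9442) (cross=39.600)
ex = (C−B)/|BC| = (0.9580,0.2869); ey = (-0.2869,0.9580)
P = B + 0.98·ex + 1.04·ey = (-0.7680,3.9263)

-0.77 3.93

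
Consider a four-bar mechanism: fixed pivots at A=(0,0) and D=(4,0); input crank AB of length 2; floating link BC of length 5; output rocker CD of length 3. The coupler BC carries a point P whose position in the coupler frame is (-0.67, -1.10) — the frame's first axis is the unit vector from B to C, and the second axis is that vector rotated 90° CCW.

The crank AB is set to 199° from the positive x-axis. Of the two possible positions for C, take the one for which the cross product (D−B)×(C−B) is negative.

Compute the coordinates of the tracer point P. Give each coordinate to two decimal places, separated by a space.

A=(0,0), D=(4.00,0)
B = A + 2.00·(cos199°, sin199°) = (-1.8910, -0.6511)
|BD| = 5.9269
circle(B,5.00) ∩ circle(D,3.00): a=4.3132, h=2.5290
  candidates: C₊=(2.1182,2.3364) cross=14.989; C₋=(2.6739,-2.6910) cross=-14.989
  mode - wants cross < 0 → take C=(2.6739,-2.6910) (cross=-14.989)
ex = (C−B)/|BC| = (0.9130,-0.4080); ey = (0.4080,0.9130)
P = B + -0.67·ex + -1.10·ey = (-2.9515,-1.3821)

-2.95 -1.38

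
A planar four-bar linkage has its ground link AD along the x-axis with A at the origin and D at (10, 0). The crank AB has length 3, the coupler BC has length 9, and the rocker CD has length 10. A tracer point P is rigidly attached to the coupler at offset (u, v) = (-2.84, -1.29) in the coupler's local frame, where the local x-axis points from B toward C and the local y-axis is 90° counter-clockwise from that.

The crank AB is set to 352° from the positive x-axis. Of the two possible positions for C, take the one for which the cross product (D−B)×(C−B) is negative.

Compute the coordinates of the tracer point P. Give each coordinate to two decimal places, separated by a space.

A=(0,0), D=(10.00,0)
B = A + 3.00·(cos352°, sin352°) = (2.9708, -0.4175)
|BD| = 7.0416
circle(B,9.00) ∩ circle(D,10.00): a=2.1717, h=8.7341
  candidates: C₊=(4.6208,8.4299) cross=61.502; C₋=(5.6565,-9.0075) cross=-61.502
  mode - wants cross < 0 → take C=(5.6565,-9.0075) (cross=-61.502)
ex = (C−B)/|BC| = (0.2984,-0.9544); ey = (0.9544,0.2984)
P = B + -2.84·ex + -1.29·ey = (0.8921,1.9081)

0.89 1.91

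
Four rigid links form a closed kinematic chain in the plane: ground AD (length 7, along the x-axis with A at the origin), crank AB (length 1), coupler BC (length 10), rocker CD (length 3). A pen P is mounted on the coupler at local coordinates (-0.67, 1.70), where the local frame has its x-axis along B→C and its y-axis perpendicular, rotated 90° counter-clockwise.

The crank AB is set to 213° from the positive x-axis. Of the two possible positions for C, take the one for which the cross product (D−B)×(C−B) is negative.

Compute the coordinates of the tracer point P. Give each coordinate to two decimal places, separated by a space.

A=(0,0), D=(7.00,0)
B = A + 1.00·(cos213°, sin213°) = (-0.8387, -0.5446)
|BD| = 7.8576
circle(B,10.00) ∩ circle(D,3.00): a=9.7194, h=2.3524
  candidates: C₊=(8.6943,2.4758) cross=18.484; C₋=(9.0204,-2.2177) cross=-18.484
  mode - wants cross < 0 → take C=(9.0204,-2.2177) (cross=-18.484)
ex = (C−B)/|BC| = (0.9859,-0.1673); ey = (0.1673,0.9859)
P = B + -0.67·ex + 1.70·ey = (-1.2148,1.2435)

-1.21 1.24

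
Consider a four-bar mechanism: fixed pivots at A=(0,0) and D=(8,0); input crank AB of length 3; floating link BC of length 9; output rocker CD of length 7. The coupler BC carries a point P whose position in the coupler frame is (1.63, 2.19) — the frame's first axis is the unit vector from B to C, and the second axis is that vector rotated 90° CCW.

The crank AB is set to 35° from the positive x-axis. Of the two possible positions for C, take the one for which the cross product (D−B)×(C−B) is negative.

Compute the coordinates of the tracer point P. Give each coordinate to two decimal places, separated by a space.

A=(0,0), D=(8.00,0)
B = A + 3.00·(cos35°, sin35°) = (2.4575, 1.7207)
|BD| = 5.8035
circle(B,9.00) ∩ circle(D,7.00): a=5.6587, h=6.9985
  candidates: C₊=(9.9368,6.7267) cross=40.616; C₋=(5.7867,-6.6409) cross=-40.616
  mode - wants cross < 0 → take C=(5.7867,-6.6409) (cross=-40.616)
ex = (C−B)/|BC| = (0.3699,-0.9291); ey = (0.9291,0.3699)
P = B + 1.63·ex + 2.19·ey = (5.0951,1.0165)

5.10 1.02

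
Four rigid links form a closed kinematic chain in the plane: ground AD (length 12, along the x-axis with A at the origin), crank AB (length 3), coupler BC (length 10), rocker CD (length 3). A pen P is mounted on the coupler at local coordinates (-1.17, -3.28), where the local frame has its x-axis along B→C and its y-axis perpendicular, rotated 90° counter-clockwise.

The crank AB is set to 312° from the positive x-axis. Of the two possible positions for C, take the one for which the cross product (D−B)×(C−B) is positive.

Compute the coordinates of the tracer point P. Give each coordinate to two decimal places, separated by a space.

A=(0,0), D=(12.00,0)
B = A + 3.00·(cos312°, sin312°) = (2.0074, -2.2294)
|BD| = 10.2383
circle(B,10.00) ∩ circle(D,3.00): a=9.5632, h=2.9231
  candidates: C₊=(10.7046,2.7059) cross=29.927; C₋=(11.9777,-2.9999) cross=-29.927
  mode + wants cross > 0 → take C=(10.7046,2.7059) (cross=29.927)
ex = (C−B)/|BC| = (0.8697,0.4935); ey = (-0.4935,0.8697)
P = B + -1.17·ex + -3.28·ey = (2.6086,-5.6596)

2.61 -5.66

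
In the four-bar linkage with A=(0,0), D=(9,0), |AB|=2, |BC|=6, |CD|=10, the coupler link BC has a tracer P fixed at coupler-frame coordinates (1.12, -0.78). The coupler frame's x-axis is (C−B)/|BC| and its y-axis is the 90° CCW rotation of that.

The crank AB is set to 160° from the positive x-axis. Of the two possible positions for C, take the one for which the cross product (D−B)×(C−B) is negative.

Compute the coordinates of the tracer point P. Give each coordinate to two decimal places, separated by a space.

A=(0,0), D=(9.00,0)
B = A + 2.00·(cos160°, sin160°) = (-1.8794, 0.6840)
|BD| = 10.9009
circle(B,6.00) ∩ circle(D,10.00): a=2.5149, h=5.4475
  candidates: C₊=(0.9724,5.9630) cross=59.383; C₋=(0.2887,-4.9105) cross=-59.383
  mode - wants cross < 0 → take C=(0.2887,-4.9105) (cross=-59.383)
ex = (C−B)/|BC| = (0.3613,-0.9324); ey = (0.9324,0.3613)
P = B + 1.12·ex + -0.78·ey = (-2.2020,-0.6421)

-2.20 -0.64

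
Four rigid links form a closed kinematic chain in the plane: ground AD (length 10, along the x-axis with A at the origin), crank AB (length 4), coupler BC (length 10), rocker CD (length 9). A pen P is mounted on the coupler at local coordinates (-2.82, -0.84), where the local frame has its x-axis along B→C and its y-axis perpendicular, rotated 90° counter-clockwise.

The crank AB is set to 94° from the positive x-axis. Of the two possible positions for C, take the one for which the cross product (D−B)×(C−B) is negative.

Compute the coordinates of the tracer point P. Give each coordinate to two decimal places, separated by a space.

A=(0,0), D=(10.00,0)
B = A + 4.00·(cos94°, sin94°) = (-0.2790, 3.9903)
|BD| = 11.0264
circle(B,10.00) ∩ circle(D,9.00): a=6.3747, h=7.7047
  candidates: C₊=(8.4519,8.8659) cross=84.955; C₋=(2.8755,-5.4992) cross=-84.955
  mode - wants cross < 0 → take C=(2.8755,-5.4992) (cross=-84.955)
ex = (C−B)/|BC| = (0.3154,-0.9489); ey = (0.9489,0.3154)
P = B + -2.82·ex + -0.84·ey = (-1.9657,6.4013)

-1.97 6.40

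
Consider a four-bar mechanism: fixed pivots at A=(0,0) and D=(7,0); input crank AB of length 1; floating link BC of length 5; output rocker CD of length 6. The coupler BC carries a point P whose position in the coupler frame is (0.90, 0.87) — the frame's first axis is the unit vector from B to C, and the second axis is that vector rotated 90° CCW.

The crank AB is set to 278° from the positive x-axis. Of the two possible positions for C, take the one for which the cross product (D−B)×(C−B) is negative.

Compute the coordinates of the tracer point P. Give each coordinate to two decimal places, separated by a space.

1.39 -1.11

A=(0,0), D=(7.00,0)
B = A + 1.00·(cos278°, sin278°) = (0.1392, -0.9903)
|BD| = 6.9319
circle(B,5.00) ∩ circle(D,6.00): a=2.6725, h=4.2258
  candidates: C₊=(2.1806,3.5740) cross=29.293; C₋=(3.3880,-4.7910) cross=-29.293
  mode - wants cross < 0 → take C=(3.3880,-4.7910) (cross=-29.293)
ex = (C−B)/|BC| = (0.6498,-0.7601); ey = (0.7601,0.6498)
P = B + 0.90·ex + 0.87·ey = (1.3853,-1.1091)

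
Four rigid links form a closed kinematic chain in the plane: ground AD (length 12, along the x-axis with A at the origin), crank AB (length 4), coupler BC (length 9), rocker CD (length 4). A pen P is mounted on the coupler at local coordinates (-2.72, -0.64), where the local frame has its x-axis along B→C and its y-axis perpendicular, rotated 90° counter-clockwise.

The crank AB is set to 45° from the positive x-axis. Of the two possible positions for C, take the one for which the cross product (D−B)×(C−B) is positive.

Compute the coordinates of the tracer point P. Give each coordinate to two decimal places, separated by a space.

0.21 1.84

A=(0,0), D=(12.00,0)
B = A + 4.00·(cos45°, sin45°) = (2.8284, 2.8284)
|BD| = 9.5978
circle(B,9.00) ∩ circle(D,4.00): a=8.1851, h=3.7422
  candidates: C₊=(11.7528,3.9924) cross=35.917; C₋=(9.5472,-3.1597) cross=-35.917
  mode + wants cross > 0 → take C=(11.7528,3.9924) (cross=35.917)
ex = (C−B)/|BC| = (0.9916,0.1293); ey = (-0.1293,0.9916)
P = B + -2.72·ex + -0.64·ey = (0.2140,1.8420)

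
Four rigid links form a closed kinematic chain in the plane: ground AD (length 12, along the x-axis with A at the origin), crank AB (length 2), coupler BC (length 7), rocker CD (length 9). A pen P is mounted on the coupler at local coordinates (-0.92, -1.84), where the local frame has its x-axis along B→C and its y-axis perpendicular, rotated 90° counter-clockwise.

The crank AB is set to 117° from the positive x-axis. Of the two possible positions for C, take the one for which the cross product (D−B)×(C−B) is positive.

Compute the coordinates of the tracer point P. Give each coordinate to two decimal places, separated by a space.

-0.67 -0.26

A=(0,0), D=(12.00,0)
B = A + 2.00·(cos117°, sin117°) = (-0.9080, 1.7820)
|BD| = 13.0304
circle(B,7.00) ∩ circle(D,9.00): a=5.2873, h=4.5874
  candidates: C₊=(4.9570,5.6032) cross=59.776; C₋=(3.7023,-3.4854) cross=-59.776
  mode + wants cross > 0 → take C=(4.9570,5.6032) (cross=59.776)
ex = (C−B)/|BC| = (0.8379,0.5459); ey = (-0.5459,0.8379)
P = B + -0.92·ex + -1.84·ey = (-0.6744,-0.2619)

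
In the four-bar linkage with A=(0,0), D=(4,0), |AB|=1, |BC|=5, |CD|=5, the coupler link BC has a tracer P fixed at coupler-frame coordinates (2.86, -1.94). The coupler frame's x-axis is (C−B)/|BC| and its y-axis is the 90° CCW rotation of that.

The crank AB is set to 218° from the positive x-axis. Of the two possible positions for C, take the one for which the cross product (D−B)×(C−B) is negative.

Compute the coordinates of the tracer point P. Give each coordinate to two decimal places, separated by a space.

A=(0,0), D=(4.00,0)
B = A + 1.00·(cos218°, sin218°) = (-0.7880, -0.6157)
|BD| = 4.8274
circle(B,5.00) ∩ circle(D,5.00): a=2.4137, h=4.3788
  candidates: C₊=(1.0475,4.0352) cross=21.138; C₋=(2.1644,-4.6509) cross=-21.138
  mode - wants cross < 0 → take C=(2.1644,-4.6509) (cross=-21.138)
ex = (C−B)/|BC| = (0.5905,-0.8070); ey = (0.8070,0.5905)
P = B + 2.86·ex + -1.94·ey = (-0.6649,-4.0694)

-0.66 -4.07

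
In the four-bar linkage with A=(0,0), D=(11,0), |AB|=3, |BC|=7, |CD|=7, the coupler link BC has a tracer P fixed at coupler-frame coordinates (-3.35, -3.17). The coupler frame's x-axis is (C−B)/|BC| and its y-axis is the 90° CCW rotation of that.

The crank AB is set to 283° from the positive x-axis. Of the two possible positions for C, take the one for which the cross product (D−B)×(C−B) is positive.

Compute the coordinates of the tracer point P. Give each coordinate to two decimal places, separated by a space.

A=(0,0), D=(11.00,0)
B = A + 3.00·(cos283°, sin283°) = (0.6749, -2.9231)
|BD| = 10.7309
circle(B,7.00) ∩ circle(D,7.00): a=5.3655, h=4.4957
  candidates: C₊=(4.6128,2.8642) cross=48.244; C₋=(7.0621,-5.7873) cross=-48.244
  mode + wants cross > 0 → take C=(4.6128,2.8642) (cross=48.244)
ex = (C−B)/|BC| = (0.5626,0.8268); ey = (-0.8268,0.5626)
P = B + -3.35·ex + -3.17·ey = (1.4111,-7.4761)

1.41 -7.48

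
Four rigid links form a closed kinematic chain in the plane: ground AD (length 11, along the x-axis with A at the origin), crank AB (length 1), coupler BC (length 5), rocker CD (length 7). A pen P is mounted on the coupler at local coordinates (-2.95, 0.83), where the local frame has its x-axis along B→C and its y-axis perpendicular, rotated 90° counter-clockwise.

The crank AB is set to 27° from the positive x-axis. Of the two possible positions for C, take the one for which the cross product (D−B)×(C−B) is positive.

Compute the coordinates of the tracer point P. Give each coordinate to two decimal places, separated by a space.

A=(0,0), D=(11.00,0)
B = A + 1.00·(cos27°, sin27°) = (0.8910, 0.4540)
|BD| = 10.1192
circle(B,5.00) ∩ circle(D,7.00): a=3.8737, h=3.1614
  candidates: C₊=(4.9027,3.4384) cross=31.990; C₋=(4.6190,-2.8780) cross=-31.990
  mode + wants cross > 0 → take C=(4.9027,3.4384) (cross=31.990)
ex = (C−B)/|BC| = (0.8023,0.5969); ey = (-0.5969,0.8023)
P = B + -2.95·ex + 0.83·ey = (-1.9713,-0.6409)

-1.97 -0.64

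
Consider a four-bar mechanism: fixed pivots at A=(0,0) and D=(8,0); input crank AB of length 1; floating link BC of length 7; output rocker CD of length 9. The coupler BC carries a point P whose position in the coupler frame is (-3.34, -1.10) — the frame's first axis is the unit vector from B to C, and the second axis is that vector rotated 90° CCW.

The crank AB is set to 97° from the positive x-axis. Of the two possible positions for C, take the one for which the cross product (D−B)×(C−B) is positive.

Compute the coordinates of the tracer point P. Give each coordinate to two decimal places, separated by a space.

A=(0,0), D=(8.00,0)
B = A + 1.00·(cos97°, sin97°) = (-0.1219, 0.9925)
|BD| = 8.1823
circle(B,7.00) ∩ circle(D,9.00): a=2.1357, h=6.6662
  candidates: C₊=(2.8067,7.3505) cross=54.545; C₋=(1.1894,-5.8835) cross=-54.545
  mode + wants cross > 0 → take C=(2.8067,7.3505) (cross=54.545)
ex = (C−B)/|BC| = (0.4184,0.9083); ey = (-0.9083,0.4184)
P = B + -3.34·ex + -1.10·ey = (-0.5201,-2.5013)

-0.52 -2.50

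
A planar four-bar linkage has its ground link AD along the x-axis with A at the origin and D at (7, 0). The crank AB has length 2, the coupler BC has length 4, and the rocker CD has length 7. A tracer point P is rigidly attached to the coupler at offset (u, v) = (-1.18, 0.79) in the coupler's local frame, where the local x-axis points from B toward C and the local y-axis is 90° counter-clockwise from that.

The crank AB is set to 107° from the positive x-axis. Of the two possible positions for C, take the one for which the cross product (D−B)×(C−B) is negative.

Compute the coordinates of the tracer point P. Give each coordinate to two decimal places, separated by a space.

A=(0,0), D=(7.00,0)
B = A + 2.00·(cos107°, sin107°) = (-0.5847, 1.9126)
|BD| = 7.8222
circle(B,4.00) ∩ circle(D,7.00): a=1.8017, h=3.5713
  candidates: C₊=(2.0355,4.9349) cross=27.935; C₋=(0.2891,-1.9908) cross=-27.935
  mode - wants cross < 0 → take C=(0.2891,-1.9908) (cross=-27.935)
ex = (C−B)/|BC| = (0.2184,-0.9758); ey = (0.9758,0.2184)
P = B + -1.18·ex + 0.79·ey = (-0.0716,3.2367)

-0.07 3.24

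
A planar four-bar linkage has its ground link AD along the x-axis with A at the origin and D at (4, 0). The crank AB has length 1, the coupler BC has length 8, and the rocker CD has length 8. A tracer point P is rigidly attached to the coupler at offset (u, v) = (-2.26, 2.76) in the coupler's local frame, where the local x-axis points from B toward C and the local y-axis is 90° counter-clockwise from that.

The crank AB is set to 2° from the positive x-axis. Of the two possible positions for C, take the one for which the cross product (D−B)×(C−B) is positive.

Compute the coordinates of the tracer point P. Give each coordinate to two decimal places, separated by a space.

-2.16 -1.63

A=(0,0), D=(4.00,0)
B = A + 1.00·(cos2°, sin2°) = (0.9994, 0.0349)
|BD| = 3.0008
circle(B,8.00) ∩ circle(D,8.00): a=1.5004, h=7.8580
  candidates: C₊=(2.5911,7.8750) cross=23.580; C₋=(2.4083,-7.8401) cross=-23.580
  mode + wants cross > 0 → take C=(2.5911,7.8750) (cross=23.580)
ex = (C−B)/|BC| = (0.1990,0.9800); ey = (-0.9800,0.1990)
P = B + -2.26·ex + 2.76·ey = (-2.1551,-1.6308)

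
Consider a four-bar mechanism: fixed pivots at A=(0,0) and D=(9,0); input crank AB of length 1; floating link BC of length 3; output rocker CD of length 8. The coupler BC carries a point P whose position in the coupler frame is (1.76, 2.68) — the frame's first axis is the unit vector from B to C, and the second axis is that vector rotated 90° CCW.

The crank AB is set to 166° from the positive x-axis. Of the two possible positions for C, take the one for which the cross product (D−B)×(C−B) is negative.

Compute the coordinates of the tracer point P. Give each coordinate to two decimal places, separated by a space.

2.15 0.98

A=(0,0), D=(9.00,0)
B = A + 1.00·(cos166°, sin166°) = (-0.9703, 0.2419)
|BD| = 9.9732
circle(B,3.00) ∩ circle(D,8.00): a=2.2292, h=2.0076
  candidates: C₊=(1.3070,2.1949) cross=20.022; C₋=(1.2096,-1.8192) cross=-20.022
  mode - wants cross < 0 → take C=(1.2096,-1.8192) (cross=-20.022)
ex = (C−B)/|BC| = (0.7266,-0.6870); ey = (0.6870,0.7266)
P = B + 1.76·ex + 2.68·ey = (2.1498,0.9801)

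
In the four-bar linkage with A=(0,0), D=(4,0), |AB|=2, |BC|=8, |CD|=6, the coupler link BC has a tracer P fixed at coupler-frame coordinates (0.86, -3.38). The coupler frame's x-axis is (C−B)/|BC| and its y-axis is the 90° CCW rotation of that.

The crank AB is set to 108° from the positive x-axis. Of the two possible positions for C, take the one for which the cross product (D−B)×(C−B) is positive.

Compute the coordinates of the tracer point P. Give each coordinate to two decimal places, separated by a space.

A=(0,0), D=(4.00,0)
B = A + 2.00·(cos108°, sin108°) = (-0.6180, 1.9021)
|BD| = 4.9944
circle(B,8.00) ∩ circle(D,6.00): a=5.3003, h=5.9922
  candidates: C₊=(6.5650,5.4241) cross=29.928; C₋=(2.0007,-5.6571) cross=-29.928
  mode + wants cross > 0 → take C=(6.5650,5.4241) (cross=29.928)
ex = (C−B)/|BC| = (0.8979,0.4402); ey = (-0.4402,0.8979)
P = B + 0.86·ex + -3.38·ey = (1.6422,-0.7541)

1.64 -0.75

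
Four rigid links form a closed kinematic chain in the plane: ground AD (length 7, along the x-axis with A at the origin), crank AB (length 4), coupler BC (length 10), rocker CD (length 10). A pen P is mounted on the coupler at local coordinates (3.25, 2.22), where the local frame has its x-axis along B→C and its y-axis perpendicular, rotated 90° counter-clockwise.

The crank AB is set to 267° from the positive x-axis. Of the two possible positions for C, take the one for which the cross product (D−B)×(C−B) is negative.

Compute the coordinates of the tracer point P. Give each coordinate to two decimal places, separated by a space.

3.72 -4.16

A=(0,0), D=(7.00,0)
B = A + 4.00·(cos267°, sin267°) = (-0.2093, -3.9945)
|BD| = 8.2420
circle(B,10.00) ∩ circle(D,10.00): a=4.1210, h=9.1114
  candidates: C₊=(-1.0205,5.9725) cross=75.096; C₋=(7.8112,-9.9670) cross=-75.096
  mode - wants cross < 0 → take C=(7.8112,-9.9670) (cross=-75.096)
ex = (C−B)/|BC| = (0.8021,-0.5973); ey = (0.5973,0.8021)
P = B + 3.25·ex + 2.22·ey = (3.7232,-4.1550)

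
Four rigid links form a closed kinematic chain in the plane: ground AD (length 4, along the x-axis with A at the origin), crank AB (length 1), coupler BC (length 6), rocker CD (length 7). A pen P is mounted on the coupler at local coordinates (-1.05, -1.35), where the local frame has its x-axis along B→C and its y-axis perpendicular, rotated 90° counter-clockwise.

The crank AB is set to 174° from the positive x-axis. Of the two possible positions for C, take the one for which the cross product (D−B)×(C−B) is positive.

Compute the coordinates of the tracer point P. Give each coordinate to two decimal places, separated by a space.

A=(0,0), D=(4.00,0)
B = A + 1.00·(cos174°, sin174°) = (-0.9945, 0.1045)
|BD| = 4.9956
circle(B,6.00) ∩ circle(D,7.00): a=1.1967, h=5.8795
  candidates: C₊=(0.3249,5.9577) cross=29.371; C₋=(0.0789,-5.7987) cross=-29.371
  mode + wants cross > 0 → take C=(0.3249,5.9577) (cross=29.371)
ex = (C−B)/|BC| = (0.2199,0.9755); ey = (-0.9755,0.2199)
P = B + -1.05·ex + -1.35·ey = (0.0915,-1.2166)

0.09 -1.22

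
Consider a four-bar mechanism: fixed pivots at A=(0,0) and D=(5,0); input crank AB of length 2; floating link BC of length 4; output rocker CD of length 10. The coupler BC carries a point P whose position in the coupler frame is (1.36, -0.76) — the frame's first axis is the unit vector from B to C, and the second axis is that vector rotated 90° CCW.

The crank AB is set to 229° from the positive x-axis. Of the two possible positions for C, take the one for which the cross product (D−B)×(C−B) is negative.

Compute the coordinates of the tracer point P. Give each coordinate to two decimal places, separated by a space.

A=(0,0), D=(5.00,0)
B = A + 2.00·(cos229°, sin229°) = (-1.3121, -1.5094)
|BD| = 6.4901
circle(B,4.00) ∩ circle(D,10.00): a=-3.2264, h=2.3644
  candidates: C₊=(-4.9999,0.0398) cross=15.345; C₋=(-3.9001,-4.5594) cross=-15.345
  mode - wants cross < 0 → take C=(-3.9001,-4.5594) (cross=-15.345)
ex = (C−B)/|BC| = (-0.6470,-0.7625); ey = (0.7625,-0.6470)
P = B + 1.36·ex + -0.76·ey = (-2.7715,-2.0547)

-2.77 -2.05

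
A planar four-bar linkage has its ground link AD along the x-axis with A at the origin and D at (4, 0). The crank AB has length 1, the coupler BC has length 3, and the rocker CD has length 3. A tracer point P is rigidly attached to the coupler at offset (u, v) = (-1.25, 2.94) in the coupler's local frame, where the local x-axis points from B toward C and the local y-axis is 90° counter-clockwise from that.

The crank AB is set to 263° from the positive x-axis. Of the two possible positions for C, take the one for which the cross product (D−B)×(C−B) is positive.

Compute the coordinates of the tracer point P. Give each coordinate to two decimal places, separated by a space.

A=(0,0), D=(4.00,0)
B = A + 1.00·(cos263°, sin263°) = (-0.1219, -0.9925)
|BD| = 4.2397
circle(B,3.00) ∩ circle(D,3.00): a=2.1198, h=2.1228
  candidates: C₊=(1.4421,1.5675) cross=9.000; C₋=(2.4360,-2.5601) cross=-9.000
  mode + wants cross > 0 → take C=(1.4421,1.5675) (cross=9.000)
ex = (C−B)/|BC| = (0.5213,0.8534); ey = (-0.8534,0.5213)
P = B + -1.25·ex + 2.94·ey = (-3.2824,-0.5266)

-3.28 -0.53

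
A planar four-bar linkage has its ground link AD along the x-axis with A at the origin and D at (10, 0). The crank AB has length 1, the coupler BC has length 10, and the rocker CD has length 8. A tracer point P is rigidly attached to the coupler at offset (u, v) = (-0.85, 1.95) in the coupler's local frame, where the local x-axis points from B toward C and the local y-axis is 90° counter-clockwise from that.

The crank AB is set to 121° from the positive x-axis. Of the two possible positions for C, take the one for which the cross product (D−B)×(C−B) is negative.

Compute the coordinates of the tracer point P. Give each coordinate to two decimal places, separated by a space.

0.45 2.76

A=(0,0), D=(10.00,0)
B = A + 1.00·(cos121°, sin121°) = (-0.5150, 0.8572)
|BD| = 10.5499
circle(B,10.00) ∩ circle(D,8.00): a=6.9811, h=7.1599
  candidates: C₊=(7.0247,7.4262) cross=75.536; C₋=(5.8613,-6.8462) cross=-75.536
  mode - wants cross < 0 → take C=(5.8613,-6.8462) (cross=-75.536)
ex = (C−B)/|BC| = (0.6376,-0.7703); ey = (0.7703,0.6376)
P = B + -0.85·ex + 1.95·ey = (0.4451,2.7553)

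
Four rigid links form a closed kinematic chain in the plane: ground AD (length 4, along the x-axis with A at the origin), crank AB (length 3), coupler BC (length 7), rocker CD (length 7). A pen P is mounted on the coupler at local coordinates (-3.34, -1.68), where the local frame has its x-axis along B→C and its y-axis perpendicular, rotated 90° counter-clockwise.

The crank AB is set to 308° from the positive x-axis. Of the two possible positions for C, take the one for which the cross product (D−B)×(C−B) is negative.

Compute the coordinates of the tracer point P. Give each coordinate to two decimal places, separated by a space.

-1.89 -2.21

A=(0,0), D=(4.00,0)
B = A + 3.00·(cos308°, sin308°) = (1.8470, -2.3640)
|BD| = 3.1975
circle(B,7.00) ∩ circle(D,7.00): a=1.5988, h=6.8150
  candidates: C₊=(-2.1151,3.4068) cross=21.791; C₋=(7.9620,-5.7708) cross=-21.791
  mode - wants cross < 0 → take C=(7.9620,-5.7708) (cross=-21.791)
ex = (C−B)/|BC| = (0.8736,-0.4867); ey = (0.4867,0.8736)
P = B + -3.34·ex + -1.68·ey = (-1.8884,-2.2061)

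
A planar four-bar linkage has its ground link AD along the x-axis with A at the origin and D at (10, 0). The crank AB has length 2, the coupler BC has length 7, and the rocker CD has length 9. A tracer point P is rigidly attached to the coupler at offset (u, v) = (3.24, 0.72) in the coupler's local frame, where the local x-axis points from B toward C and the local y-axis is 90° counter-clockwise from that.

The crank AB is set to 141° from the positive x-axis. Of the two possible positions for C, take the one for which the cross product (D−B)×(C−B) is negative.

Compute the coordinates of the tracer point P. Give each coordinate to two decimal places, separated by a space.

0.82 -1.06

A=(0,0), D=(10.00,0)
B = A + 2.00·(cos141°, sin141°) = (-1.5543, 1.2586)
|BD| = 11.6226
circle(B,7.00) ∩ circle(D,9.00): a=4.4347, h=5.4160
  candidates: C₊=(3.4408,6.1626) cross=62.949; C₋=(2.2678,-4.6058) cross=-62.949
  mode - wants cross < 0 → take C=(2.2678,-4.6058) (cross=-62.949)
ex = (C−B)/|BC| = (0.5460,-0.8378); ey = (0.8378,0.5460)
P = B + 3.24·ex + 0.72·ey = (0.8180,-1.0626)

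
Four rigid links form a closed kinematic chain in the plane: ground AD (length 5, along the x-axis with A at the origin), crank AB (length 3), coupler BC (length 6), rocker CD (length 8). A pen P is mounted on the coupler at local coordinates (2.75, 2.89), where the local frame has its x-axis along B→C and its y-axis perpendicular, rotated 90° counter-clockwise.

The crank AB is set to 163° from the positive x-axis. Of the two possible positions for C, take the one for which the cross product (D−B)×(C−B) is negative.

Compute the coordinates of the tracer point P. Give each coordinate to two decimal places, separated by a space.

A=(0,0), D=(5.00,0)
B = A + 3.00·(cos163°, sin163°) = (-2.8689, 0.8771)
|BD| = 7.9176
circle(B,6.00) ∩ circle(D,8.00): a=2.1906, h=5.5858
  candidates: C₊=(-0.0730,6.1859) cross=44.226; C₋=(-1.3106,-4.9170) cross=-44.226
  mode - wants cross < 0 → take C=(-1.3106,-4.9170) (cross=-44.226)
ex = (C−B)/|BC| = (0.2597,-0.9657); ey = (0.9657,0.2597)
P = B + 2.75·ex + 2.89·ey = (0.6362,-1.0279)

0.64 -1.03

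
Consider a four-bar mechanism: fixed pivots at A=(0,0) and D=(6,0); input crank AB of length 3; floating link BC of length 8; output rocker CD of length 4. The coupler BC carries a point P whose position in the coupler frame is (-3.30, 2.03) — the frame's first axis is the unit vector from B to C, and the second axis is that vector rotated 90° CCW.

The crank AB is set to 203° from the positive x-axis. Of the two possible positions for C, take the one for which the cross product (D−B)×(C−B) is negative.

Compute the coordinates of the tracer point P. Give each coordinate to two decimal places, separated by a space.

-5.21 1.83

A=(0,0), D=(6.00,0)
B = A + 3.00·(cos203°, sin203°) = (-2.7615, -1.1722)
|BD| = 8.8396
circle(B,8.00) ∩ circle(D,4.00): a=7.1349, h=3.6185
  candidates: C₊=(3.8305,3.3605) cross=31.986; C₋=(4.7902,-3.8127) cross=-31.986
  mode - wants cross < 0 → take C=(4.7902,-3.8127) (cross=-31.986)
ex = (C−B)/|BC| = (0.9440,-0.3301); ey = (0.3301,0.9440)
P = B + -3.30·ex + 2.03·ey = (-5.2066,1.8332)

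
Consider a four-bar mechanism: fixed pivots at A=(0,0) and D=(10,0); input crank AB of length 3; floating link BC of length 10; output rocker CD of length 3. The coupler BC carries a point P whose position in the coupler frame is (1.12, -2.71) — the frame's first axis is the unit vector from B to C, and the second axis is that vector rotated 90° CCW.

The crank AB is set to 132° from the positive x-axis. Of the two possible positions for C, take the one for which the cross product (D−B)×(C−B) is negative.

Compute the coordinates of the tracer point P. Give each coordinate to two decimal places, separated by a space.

-1.93 -0.70

A=(0,0), D=(10.00,0)
B = A + 3.00·(cos132°, sin132°) = (-2.0074, 2.2294)
|BD| = 12.2126
circle(B,10.00) ∩ circle(D,3.00): a=9.8320, h=1.8255
  candidates: C₊=(7.9926,2.2294) cross=22.294; C₋=(7.3261,-1.3603) cross=-22.294
  mode - wants cross < 0 → take C=(7.3261,-1.3603) (cross=-22.294)
ex = (C−B)/|BC| = (0.9333,-0.3590); ey = (0.3590,0.9333)
P = B + 1.12·ex + -2.71·ey = (-1.9348,-0.7020)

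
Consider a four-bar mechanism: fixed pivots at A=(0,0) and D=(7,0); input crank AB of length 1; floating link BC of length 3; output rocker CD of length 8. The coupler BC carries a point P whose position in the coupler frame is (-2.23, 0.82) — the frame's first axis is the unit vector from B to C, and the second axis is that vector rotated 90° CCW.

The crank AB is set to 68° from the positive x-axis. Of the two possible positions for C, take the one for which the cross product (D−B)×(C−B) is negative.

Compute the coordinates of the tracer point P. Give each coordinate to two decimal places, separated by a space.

A=(0,0), D=(7.00,0)
B = A + 1.00·(cos68°, sin68°) = (0.3746, 0.9272)
|BD| = 6.6900
circle(B,3.00) ∩ circle(D,8.00): a=-0.7657, h=2.9006
  candidates: C₊=(0.0183,3.9060) cross=19.405; C₋=(-0.7857,-1.8394) cross=-19.405
  mode - wants cross < 0 → take C=(-0.7857,-1.8394) (cross=-19.405)
ex = (C−B)/|BC| = (-0.3868,-0.9222); ey = (0.9222,-0.3868)
P = B + -2.23·ex + 0.82·ey = (1.9933,2.6665)

1.99 2.67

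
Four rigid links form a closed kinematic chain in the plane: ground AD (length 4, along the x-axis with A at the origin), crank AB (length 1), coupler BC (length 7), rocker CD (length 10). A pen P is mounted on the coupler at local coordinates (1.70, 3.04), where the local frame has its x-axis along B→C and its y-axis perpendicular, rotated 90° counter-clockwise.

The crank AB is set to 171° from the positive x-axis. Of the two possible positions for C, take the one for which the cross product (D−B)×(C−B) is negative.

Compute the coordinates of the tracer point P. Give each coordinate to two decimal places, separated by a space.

A=(0,0), D=(4.00,0)
B = A + 1.00·(cos171°, sin171°) = (-0.9877, 0.1564)
|BD| = 4.9901
circle(B,7.00) ∩ circle(D,10.00): a=-2.6150, h=6.4932
  candidates: C₊=(-3.3979,6.7284) cross=32.402; C₋=(-3.8050,-6.2516) cross=-32.402
  mode - wants cross < 0 → take C=(-3.8050,-6.2516) (cross=-32.402)
ex = (C−B)/|BC| = (-0.4025,-0.9154); ey = (0.9154,-0.4025)
P = B + 1.70·ex + 3.04·ey = (1.1110,-2.6233)

1.11 -2.62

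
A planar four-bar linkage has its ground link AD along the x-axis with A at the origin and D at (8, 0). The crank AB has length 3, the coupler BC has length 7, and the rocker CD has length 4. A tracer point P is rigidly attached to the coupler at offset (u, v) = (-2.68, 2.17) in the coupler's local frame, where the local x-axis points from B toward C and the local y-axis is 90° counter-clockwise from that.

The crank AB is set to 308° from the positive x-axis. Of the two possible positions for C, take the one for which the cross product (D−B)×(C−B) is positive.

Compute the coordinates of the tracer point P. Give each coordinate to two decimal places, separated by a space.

-1.47 -3.32

A=(0,0), D=(8.00,0)
B = A + 3.00·(cos308°, sin308°) = (1.8470, -2.3640)
|BD| = 6.5915
circle(B,7.00) ∩ circle(D,4.00): a=5.7990, h=3.9207
  candidates: C₊=(5.8540,3.3756) cross=25.843; C₋=(8.6663,-3.9441) cross=-25.843
  mode + wants cross > 0 → take C=(5.8540,3.3756) (cross=25.843)
ex = (C−B)/|BC| = (0.5724,0.8200); ey = (-0.8200,0.5724)
P = B + -2.68·ex + 2.17·ey = (-1.4664,-3.3193)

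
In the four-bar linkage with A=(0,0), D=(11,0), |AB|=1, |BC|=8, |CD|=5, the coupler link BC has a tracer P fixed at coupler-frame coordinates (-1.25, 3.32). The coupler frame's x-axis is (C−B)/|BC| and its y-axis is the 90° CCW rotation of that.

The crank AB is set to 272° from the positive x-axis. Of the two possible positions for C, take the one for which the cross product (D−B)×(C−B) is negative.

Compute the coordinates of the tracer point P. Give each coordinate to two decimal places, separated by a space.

-0.04 2.55

A=(0,0), D=(11.00,0)
B = A + 1.00·(cos272°, sin272°) = (0.0349, -0.9994)
|BD| = 11.0105
circle(B,8.00) ∩ circle(D,5.00): a=7.2763, h=3.3250
  candidates: C₊=(6.9794,2.9723) cross=36.610; C₋=(7.5830,-3.6502) cross=-36.610
  mode - wants cross < 0 → take C=(7.5830,-3.6502) (cross=-36.610)
ex = (C−B)/|BC| = (0.9435,-0.3313); ey = (0.3313,0.9435)
P = B + -1.25·ex + 3.32·ey = (-0.0444,2.5472)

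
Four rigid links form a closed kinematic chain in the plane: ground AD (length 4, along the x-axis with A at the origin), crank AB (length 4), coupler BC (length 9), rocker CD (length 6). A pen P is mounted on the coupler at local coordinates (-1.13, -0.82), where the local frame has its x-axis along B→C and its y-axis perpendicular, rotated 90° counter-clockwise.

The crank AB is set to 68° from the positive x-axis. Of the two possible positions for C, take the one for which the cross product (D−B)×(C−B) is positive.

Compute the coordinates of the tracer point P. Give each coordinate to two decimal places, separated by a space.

0.16 3.32

A=(0,0), D=(4.00,0)
B = A + 4.00·(cos68°, sin68°) = (1.4984, 3.7087)
|BD| = 4.4735
circle(B,9.00) ∩ circle(D,6.00): a=7.2663, h=5.3104
  candidates: C₊=(9.9642,0.6542) cross=23.756; C₋=(1.1592,-5.2849) cross=-23.756
  mode + wants cross > 0 → take C=(9.9642,0.6542) (cross=23.756)
ex = (C−B)/|BC| = (0.9406,-0.3394); ey = (0.3394,0.9406)
P = B + -1.13·ex + -0.82·ey = (0.1572,3.3209)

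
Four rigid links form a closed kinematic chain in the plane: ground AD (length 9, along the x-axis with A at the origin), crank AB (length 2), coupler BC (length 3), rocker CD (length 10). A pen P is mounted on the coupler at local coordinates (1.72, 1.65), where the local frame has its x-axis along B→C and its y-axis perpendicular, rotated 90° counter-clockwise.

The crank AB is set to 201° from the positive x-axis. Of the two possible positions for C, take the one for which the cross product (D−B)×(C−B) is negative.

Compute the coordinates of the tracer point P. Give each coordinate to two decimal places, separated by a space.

0.41 -1.43

A=(0,0), D=(9.00,0)
B = A + 2.00·(cos201°, sin201°) = (-1.8672, -0.7167)
|BD| = 10.8908
circle(B,3.00) ∩ circle(D,10.00): a=1.2675, h=2.7191
  candidates: C₊=(-0.7813,2.0799) cross=29.613; C₋=(-0.4234,-3.3465) cross=-29.613
  mode - wants cross < 0 → take C=(-0.4234,-3.3465) (cross=-29.613)
ex = (C−B)/|BC| = (0.4812,-0.8766); ey = (0.8766,0.4812)
P = B + 1.72·ex + 1.65·ey = (0.4069,-1.4304)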